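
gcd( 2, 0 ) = 2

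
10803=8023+2780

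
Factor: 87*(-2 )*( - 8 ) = 1392 = 2^4*3^1*29^1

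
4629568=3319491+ 1310077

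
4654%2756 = 1898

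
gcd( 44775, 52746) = 3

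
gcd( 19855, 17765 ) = 1045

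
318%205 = 113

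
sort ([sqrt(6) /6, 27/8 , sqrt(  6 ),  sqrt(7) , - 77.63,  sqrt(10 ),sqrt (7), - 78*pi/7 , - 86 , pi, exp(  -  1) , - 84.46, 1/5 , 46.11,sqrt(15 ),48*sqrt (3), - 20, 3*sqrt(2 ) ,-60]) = [ - 86 ,- 84.46 , - 77.63, - 60, - 78*pi/7 , - 20 , 1/5 , exp( - 1),sqrt(6)/6,sqrt( 6 ),sqrt (7) , sqrt( 7) , pi, sqrt ( 10),27/8, sqrt( 15 ),3*sqrt( 2),46.11, 48*sqrt( 3 )] 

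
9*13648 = 122832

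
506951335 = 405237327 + 101714008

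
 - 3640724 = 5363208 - 9003932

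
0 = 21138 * 0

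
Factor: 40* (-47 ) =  - 2^3 * 5^1 * 47^1 =-1880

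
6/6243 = 2/2081 = 0.00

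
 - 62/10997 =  - 1 + 10935/10997=- 0.01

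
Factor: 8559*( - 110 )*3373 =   -  3175645770= - 2^1 * 3^3*5^1*11^1*317^1*3373^1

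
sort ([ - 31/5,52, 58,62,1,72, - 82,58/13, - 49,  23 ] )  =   [ - 82 , - 49, - 31/5, 1,58/13,  23,52,58,62,72] 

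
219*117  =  25623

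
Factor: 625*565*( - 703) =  - 248246875 = -5^5  *19^1*37^1*113^1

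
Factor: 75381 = 3^1*25127^1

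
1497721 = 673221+824500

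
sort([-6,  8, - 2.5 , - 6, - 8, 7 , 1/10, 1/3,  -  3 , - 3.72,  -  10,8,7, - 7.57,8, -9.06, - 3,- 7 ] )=[ - 10, - 9.06, - 8,-7.57,-7, - 6 , - 6, - 3.72,-3, - 3  , - 2.5,  1/10, 1/3, 7 , 7,8,8, 8]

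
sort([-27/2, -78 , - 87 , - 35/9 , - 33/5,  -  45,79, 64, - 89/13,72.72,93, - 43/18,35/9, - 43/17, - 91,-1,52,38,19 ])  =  [ - 91,-87, - 78,-45, - 27/2, - 89/13,-33/5, - 35/9 , - 43/17, - 43/18,  -  1,  35/9,19 , 38,52, 64,72.72, 79, 93]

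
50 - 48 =2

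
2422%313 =231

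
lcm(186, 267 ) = 16554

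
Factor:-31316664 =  - 2^3*3^1*47^1*27763^1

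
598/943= 26/41 =0.63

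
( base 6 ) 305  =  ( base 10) 113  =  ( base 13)89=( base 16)71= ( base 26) 49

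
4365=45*97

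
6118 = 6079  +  39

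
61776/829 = 61776/829 = 74.52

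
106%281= 106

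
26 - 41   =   - 15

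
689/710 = 689/710 = 0.97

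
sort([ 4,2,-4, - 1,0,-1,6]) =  [ - 4,-1, - 1,0,2,4,  6 ]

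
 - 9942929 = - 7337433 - 2605496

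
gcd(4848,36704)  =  16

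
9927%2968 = 1023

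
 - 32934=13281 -46215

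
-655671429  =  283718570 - 939389999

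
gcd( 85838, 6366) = 2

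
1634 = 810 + 824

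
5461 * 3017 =16475837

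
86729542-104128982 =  - 17399440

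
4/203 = 4/203 = 0.02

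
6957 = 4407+2550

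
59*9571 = 564689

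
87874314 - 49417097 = 38457217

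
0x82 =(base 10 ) 130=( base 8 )202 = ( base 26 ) 50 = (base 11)109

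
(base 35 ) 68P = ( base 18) 15B5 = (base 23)eaj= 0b1110111100111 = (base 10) 7655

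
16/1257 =16/1257=   0.01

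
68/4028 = 17/1007 = 0.02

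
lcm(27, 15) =135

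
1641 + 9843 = 11484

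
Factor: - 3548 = - 2^2*887^1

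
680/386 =340/193=1.76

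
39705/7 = 39705/7= 5672.14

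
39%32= 7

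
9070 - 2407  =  6663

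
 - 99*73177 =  - 7244523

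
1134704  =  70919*16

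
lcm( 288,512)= 4608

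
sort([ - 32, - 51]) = [ - 51, - 32 ]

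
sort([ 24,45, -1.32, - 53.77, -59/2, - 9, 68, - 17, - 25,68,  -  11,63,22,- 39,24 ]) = [ - 53.77,  -  39, - 59/2,-25  , - 17, - 11, - 9, -1.32,22, 24,24, 45,63,68 , 68]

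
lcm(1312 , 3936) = 3936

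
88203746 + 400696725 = 488900471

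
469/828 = 469/828 = 0.57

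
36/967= 36/967=0.04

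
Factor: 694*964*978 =2^4*3^1*163^1  *  241^1*347^1 = 654297648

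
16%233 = 16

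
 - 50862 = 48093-98955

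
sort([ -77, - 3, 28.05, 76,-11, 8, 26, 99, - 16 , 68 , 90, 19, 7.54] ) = [ - 77, -16,  -  11,-3  ,  7.54, 8,19 , 26, 28.05, 68 , 76, 90 , 99 ] 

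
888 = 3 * 296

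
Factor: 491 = 491^1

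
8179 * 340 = 2780860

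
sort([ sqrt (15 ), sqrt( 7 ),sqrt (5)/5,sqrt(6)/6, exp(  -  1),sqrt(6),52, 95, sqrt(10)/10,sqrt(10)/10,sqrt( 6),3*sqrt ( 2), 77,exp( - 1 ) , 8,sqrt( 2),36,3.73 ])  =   [ sqrt ( 10)/10,sqrt(10)/10,  exp( - 1),exp( - 1), sqrt(6)/6 , sqrt (5 ) /5,sqrt (2), sqrt( 6),sqrt(6 ),  sqrt(7), 3.73,sqrt(15 ),3*sqrt(2 ), 8, 36, 52 , 77,95 ]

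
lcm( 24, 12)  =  24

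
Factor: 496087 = 23^1*21569^1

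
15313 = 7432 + 7881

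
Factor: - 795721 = -83^1*9587^1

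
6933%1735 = 1728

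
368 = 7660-7292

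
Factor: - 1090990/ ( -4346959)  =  2^1*5^1*79^1*83^( - 2)*631^( - 1)*1381^1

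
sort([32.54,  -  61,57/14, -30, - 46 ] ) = [ - 61, - 46,- 30,57/14, 32.54 ]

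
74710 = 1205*62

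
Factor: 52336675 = 5^2*2093467^1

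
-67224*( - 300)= 20167200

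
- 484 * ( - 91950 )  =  44503800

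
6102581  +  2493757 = 8596338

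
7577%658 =339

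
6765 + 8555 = 15320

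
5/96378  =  5/96378= 0.00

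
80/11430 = 8/1143 = 0.01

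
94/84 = 47/42 = 1.12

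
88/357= 88/357= 0.25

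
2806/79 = 2806/79 = 35.52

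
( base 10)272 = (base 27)a2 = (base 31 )8O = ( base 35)7r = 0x110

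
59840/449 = 133 + 123/449= 133.27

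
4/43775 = 4/43775 = 0.00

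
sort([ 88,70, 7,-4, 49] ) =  [- 4, 7,49, 70 , 88]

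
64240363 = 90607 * 709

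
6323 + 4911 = 11234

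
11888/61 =194 + 54/61 =194.89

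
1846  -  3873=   -  2027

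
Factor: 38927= 7^1 * 67^1 *83^1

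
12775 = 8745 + 4030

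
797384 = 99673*8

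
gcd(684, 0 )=684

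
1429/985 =1429/985 = 1.45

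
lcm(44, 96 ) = 1056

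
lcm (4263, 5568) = 272832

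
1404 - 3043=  - 1639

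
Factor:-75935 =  - 5^1*15187^1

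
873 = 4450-3577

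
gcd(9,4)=1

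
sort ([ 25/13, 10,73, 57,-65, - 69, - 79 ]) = [  -  79,- 69, - 65, 25/13, 10 , 57 , 73 ] 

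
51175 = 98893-47718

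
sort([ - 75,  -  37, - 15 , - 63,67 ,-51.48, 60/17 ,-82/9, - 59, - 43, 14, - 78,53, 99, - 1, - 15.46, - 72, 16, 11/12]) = [ - 78, - 75, - 72, - 63, - 59 ,-51.48,  -  43, - 37, - 15.46,-15 , - 82/9 , - 1, 11/12 , 60/17,14, 16, 53,67 , 99 ]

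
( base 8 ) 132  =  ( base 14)66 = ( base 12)76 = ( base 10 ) 90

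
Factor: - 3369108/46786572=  - 3^( - 3)*7^( - 3)*421^( - 1 )*280759^1 = -280759/3898881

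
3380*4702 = 15892760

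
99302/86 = 49651/43 = 1154.67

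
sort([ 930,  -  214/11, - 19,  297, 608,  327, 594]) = [ -214/11,  -  19,297 , 327,594 , 608,930 ]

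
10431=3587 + 6844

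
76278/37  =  2061  +  21/37 =2061.57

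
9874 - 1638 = 8236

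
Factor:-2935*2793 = -8197455 = -3^1*5^1*7^2*19^1*587^1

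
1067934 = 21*50854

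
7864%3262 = 1340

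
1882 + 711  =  2593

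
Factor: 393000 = 2^3*3^1*5^3 * 131^1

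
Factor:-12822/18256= -6411/9128 = - 2^( - 3 )* 3^1*7^(-1)*163^( - 1) * 2137^1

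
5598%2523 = 552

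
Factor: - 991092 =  - 2^2*3^1*82591^1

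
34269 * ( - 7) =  - 239883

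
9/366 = 3/122 = 0.02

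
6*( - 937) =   -  5622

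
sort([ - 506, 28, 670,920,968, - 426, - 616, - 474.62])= [ - 616, - 506, - 474.62 , - 426, 28,670, 920, 968 ]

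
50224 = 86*584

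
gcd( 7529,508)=1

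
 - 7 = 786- 793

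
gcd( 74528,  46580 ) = 9316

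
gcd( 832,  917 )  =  1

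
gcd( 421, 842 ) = 421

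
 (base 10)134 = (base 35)3T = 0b10000110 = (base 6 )342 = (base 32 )46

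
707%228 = 23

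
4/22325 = 4/22325 = 0.00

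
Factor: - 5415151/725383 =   -  7^1*281^1*421^( - 1 )*1723^( - 1 )*2753^1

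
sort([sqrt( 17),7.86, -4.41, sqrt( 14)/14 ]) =[-4.41,sqrt( 14)/14, sqrt(17), 7.86]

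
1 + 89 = 90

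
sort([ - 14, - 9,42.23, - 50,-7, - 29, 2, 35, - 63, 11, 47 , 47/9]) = [ - 63, - 50,-29, - 14, - 9,-7, 2,47/9 , 11,35, 42.23, 47]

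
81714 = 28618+53096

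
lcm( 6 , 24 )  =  24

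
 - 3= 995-998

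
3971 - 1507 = 2464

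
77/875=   11/125 = 0.09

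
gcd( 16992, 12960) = 288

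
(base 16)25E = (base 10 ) 606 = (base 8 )1136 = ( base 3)211110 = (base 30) K6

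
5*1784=8920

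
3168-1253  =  1915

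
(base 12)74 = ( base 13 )6a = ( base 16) 58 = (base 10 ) 88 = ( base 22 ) 40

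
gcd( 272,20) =4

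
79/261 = 79/261 = 0.30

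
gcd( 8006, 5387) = 1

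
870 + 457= 1327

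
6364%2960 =444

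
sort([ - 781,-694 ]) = [-781,-694]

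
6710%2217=59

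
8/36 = 2/9 = 0.22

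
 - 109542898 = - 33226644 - 76316254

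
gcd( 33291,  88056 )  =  9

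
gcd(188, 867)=1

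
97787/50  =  97787/50 = 1955.74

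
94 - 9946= - 9852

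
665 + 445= 1110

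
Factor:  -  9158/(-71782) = 241^1*1889^( - 1 ) = 241/1889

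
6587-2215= 4372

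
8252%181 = 107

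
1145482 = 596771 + 548711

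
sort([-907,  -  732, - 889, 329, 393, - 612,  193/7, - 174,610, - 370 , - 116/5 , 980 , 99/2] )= [-907, - 889, - 732, - 612, - 370, - 174, - 116/5,193/7,  99/2, 329,393, 610 , 980 ] 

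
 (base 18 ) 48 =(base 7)143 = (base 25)35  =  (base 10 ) 80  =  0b1010000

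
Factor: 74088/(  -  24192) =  -49/16 = - 2^( - 4 )* 7^2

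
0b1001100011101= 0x131d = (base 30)5D3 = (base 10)4893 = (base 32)4OT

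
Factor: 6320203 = 113^1*55931^1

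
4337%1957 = 423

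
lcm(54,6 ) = 54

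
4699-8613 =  - 3914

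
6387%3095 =197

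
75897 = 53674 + 22223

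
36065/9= 36065/9  =  4007.22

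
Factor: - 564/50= - 2^1*3^1*5^( - 2)*47^1 = - 282/25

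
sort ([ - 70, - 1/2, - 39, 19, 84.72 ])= [ - 70, - 39, - 1/2,19, 84.72 ] 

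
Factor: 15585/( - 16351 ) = -3^1*5^1*83^(  -  1 )*197^( - 1)*1039^1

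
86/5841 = 86/5841 = 0.01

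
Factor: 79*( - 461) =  - 36419 = -79^1*461^1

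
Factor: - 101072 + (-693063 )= - 794135 = -5^1*71^1*2237^1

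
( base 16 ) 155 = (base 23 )ej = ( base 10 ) 341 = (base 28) c5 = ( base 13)203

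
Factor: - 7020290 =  - 2^1*5^1*23^1*131^1*233^1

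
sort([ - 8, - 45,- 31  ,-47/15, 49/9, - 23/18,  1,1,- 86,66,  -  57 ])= [ - 86 , - 57, - 45, - 31,  -  8,- 47/15, - 23/18,1,1,  49/9,66 ] 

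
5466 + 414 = 5880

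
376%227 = 149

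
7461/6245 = 1+1216/6245 = 1.19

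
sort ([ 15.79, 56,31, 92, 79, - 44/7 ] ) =[ - 44/7, 15.79, 31, 56, 79, 92]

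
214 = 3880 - 3666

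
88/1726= 44/863 = 0.05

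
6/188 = 3/94 = 0.03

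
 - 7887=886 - 8773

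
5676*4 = 22704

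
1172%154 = 94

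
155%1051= 155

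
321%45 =6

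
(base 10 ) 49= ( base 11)45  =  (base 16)31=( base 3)1211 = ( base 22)25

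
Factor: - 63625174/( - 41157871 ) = 2^1*107^ ( - 1)*211^( - 1)*1823^ ( -1)*31812587^1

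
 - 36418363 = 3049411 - 39467774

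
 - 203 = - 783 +580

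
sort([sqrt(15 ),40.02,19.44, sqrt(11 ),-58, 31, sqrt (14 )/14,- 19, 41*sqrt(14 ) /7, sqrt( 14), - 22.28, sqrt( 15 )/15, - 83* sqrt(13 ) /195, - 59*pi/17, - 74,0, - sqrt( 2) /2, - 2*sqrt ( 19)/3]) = [ - 74, - 58, - 22.28, - 19,- 59 * pi/17, - 2*sqrt ( 19)/3, - 83 * sqrt( 13)/195, - sqrt( 2 )/2, 0, sqrt ( 15 ) /15 , sqrt ( 14)/14,  sqrt( 11),  sqrt (14), sqrt( 15), 19.44,41*sqrt( 14 ) /7, 31,40.02 ] 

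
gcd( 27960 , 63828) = 12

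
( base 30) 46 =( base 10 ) 126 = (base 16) 7e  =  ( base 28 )4E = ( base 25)51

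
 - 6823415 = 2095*( - 3257)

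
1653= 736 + 917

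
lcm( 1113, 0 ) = 0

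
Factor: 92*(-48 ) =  - 2^6 * 3^1*23^1 =- 4416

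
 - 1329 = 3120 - 4449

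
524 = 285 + 239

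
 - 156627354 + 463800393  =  307173039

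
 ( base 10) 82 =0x52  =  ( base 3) 10001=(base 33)2g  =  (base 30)2m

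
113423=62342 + 51081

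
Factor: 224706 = 2^1*3^1*17^1*2203^1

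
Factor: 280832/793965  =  2^8*3^( - 1 )*5^(-1 )*41^( -1)*1097^1 * 1291^( - 1)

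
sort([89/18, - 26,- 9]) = [ - 26 , - 9, 89/18]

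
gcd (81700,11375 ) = 25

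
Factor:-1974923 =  - 1974923^1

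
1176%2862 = 1176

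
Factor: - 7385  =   - 5^1*7^1 * 211^1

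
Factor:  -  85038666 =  - 2^1 * 3^1 * 14173111^1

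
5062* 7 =35434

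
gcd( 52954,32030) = 2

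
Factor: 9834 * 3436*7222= 244028664528=2^4*3^1 * 11^1*23^1* 149^1 * 157^1 * 859^1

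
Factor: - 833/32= - 2^( - 5)*7^2*17^1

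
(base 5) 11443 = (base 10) 873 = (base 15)3d3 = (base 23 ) 1EM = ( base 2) 1101101001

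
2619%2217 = 402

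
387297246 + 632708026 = 1020005272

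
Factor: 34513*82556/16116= 712313807/4029  =  3^(-1)* 17^( - 1 )*79^ ( -1 )*20639^1*34513^1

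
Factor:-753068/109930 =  -2^1*5^( - 1)*73^1*2579^1*10993^ (-1) = - 376534/54965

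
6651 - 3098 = 3553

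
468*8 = 3744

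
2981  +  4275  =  7256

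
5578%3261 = 2317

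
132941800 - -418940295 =551882095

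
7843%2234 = 1141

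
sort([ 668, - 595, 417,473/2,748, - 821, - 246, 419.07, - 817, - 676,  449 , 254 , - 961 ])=[ - 961,-821, - 817,- 676 , - 595 , - 246, 473/2, 254, 417,  419.07, 449 , 668,748]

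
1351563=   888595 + 462968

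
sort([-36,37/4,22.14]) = [-36 , 37/4,22.14]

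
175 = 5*35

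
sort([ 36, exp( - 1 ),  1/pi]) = [ 1/pi, exp( - 1 ), 36]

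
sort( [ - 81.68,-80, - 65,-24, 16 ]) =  [ - 81.68, - 80,-65,-24,16] 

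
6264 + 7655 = 13919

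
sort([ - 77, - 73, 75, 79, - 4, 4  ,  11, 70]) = [ - 77,-73, - 4,4 , 11  ,  70, 75, 79]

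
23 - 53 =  - 30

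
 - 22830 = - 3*7610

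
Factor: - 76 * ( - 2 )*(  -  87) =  - 13224 = -2^3*3^1*19^1*29^1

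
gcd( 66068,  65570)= 166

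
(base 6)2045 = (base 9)562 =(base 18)17B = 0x1cd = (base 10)461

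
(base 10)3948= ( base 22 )83A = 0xf6c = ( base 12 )2350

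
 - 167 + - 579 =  - 746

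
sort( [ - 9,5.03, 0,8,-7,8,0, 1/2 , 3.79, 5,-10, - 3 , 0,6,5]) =[ - 10,-9 , - 7, - 3,  0,  0, 0,1/2, 3.79,  5,  5 , 5.03, 6,8,8 ] 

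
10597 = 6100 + 4497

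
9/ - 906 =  - 1  +  299/302 = - 0.01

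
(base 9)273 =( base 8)344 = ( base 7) 444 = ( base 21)ai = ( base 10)228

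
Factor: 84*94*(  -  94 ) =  - 742224 = -2^4*3^1*7^1*47^2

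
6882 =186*37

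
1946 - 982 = 964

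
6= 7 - 1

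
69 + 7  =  76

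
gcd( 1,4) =1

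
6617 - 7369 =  - 752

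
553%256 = 41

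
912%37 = 24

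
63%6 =3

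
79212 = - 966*( - 82 ) 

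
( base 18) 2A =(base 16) 2e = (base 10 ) 46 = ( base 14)34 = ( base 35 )1B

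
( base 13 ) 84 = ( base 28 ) 3o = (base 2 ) 1101100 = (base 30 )3I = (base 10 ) 108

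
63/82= 63/82 =0.77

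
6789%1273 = 424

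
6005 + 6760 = 12765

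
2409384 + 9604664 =12014048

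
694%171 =10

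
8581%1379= 307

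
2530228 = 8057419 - 5527191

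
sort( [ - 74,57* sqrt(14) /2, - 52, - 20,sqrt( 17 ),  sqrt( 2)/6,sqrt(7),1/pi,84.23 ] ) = [ - 74,  -  52, - 20,  sqrt (2) /6,  1/pi, sqrt(7 ),  sqrt( 17 ) , 84.23, 57* sqrt(14 ) /2] 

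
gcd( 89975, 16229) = 1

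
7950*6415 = 50999250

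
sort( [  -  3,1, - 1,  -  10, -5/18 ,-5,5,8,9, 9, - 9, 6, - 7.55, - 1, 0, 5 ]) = [  -  10, - 9, -7.55, - 5, - 3, - 1,  -  1, - 5/18, 0, 1,  5,5,6,8, 9, 9]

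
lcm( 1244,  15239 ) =60956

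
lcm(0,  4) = 0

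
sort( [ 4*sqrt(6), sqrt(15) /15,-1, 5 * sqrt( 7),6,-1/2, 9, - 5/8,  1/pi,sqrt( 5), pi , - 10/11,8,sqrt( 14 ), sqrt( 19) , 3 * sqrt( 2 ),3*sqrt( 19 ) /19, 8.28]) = [ - 1, - 10/11, - 5/8 , -1/2 , sqrt (15 ) /15, 1/pi, 3*sqrt( 19 ) /19,sqrt (5), pi,sqrt( 14 ),3*  sqrt(2),sqrt ( 19),6 , 8,8.28,9,4 * sqrt( 6), 5*sqrt(7 ) ]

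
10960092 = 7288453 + 3671639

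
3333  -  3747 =  -  414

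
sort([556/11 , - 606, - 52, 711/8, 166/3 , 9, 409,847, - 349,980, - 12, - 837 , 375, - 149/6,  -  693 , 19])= [ - 837, - 693, - 606, - 349, - 52, - 149/6,  -  12 , 9,19 , 556/11,166/3,711/8,375, 409,  847, 980]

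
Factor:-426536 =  - 2^3*11^1 *37^1*131^1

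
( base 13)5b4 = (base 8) 1740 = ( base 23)1K3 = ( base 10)992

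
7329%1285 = 904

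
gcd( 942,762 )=6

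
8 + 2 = 10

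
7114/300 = 3557/150 = 23.71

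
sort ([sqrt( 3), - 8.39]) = [  -  8.39,sqrt( 3 ) ] 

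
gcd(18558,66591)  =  9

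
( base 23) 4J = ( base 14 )7D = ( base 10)111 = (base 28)3r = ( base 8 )157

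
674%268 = 138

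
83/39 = 83/39 = 2.13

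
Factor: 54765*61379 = 3^2 *5^1 *1217^1*61379^1 = 3361420935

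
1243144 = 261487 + 981657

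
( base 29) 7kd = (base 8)14520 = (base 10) 6480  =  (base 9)8800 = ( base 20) g40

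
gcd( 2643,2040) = 3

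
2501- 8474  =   - 5973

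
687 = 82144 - 81457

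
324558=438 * 741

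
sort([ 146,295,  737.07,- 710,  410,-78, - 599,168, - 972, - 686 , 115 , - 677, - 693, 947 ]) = [ - 972, - 710,-693,  -  686, - 677, - 599,-78 , 115,146, 168,295,410 , 737.07, 947]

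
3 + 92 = 95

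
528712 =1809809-1281097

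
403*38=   15314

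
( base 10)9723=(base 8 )22773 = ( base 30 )ao3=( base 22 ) k1l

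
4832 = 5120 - 288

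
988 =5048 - 4060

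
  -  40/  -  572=10/143 = 0.07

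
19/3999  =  19/3999  =  0.00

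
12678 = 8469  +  4209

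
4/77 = 4/77 = 0.05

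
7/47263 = 7/47263 = 0.00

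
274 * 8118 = 2224332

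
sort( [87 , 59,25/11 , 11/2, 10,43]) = [ 25/11 , 11/2,10, 43, 59, 87] 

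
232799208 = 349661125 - 116861917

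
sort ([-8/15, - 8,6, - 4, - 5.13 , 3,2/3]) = [  -  8, - 5.13, - 4, - 8/15,  2/3,  3,6 ]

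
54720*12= 656640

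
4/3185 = 4/3185 = 0.00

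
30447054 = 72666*419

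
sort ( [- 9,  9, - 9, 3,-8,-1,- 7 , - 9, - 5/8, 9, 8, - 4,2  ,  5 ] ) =[ - 9 , - 9, - 9, - 8  ,  -  7, - 4,-1, - 5/8, 2,  3, 5,8, 9 , 9 ]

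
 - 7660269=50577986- 58238255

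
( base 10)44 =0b101100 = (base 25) 1j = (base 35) 19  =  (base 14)32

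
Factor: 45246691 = 7^1  *443^1*14591^1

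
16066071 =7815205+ 8250866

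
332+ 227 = 559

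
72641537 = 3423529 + 69218008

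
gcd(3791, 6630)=17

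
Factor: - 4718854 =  - 2^1*7^1*41^1*8221^1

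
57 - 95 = -38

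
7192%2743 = 1706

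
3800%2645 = 1155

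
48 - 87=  - 39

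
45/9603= 5/1067 = 0.00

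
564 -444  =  120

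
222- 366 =  -  144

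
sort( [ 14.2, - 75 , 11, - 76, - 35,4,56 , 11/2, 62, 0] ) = [ - 76,-75, - 35, 0,  4, 11/2,11, 14.2 , 56,62] 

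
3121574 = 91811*34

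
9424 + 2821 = 12245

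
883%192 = 115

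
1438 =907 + 531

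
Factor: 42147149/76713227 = 11^1*19^1*201661^1*76713227^( - 1) 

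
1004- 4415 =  - 3411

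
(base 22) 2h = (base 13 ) 49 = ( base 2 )111101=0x3d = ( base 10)61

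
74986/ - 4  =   - 18747+1/2 = - 18746.50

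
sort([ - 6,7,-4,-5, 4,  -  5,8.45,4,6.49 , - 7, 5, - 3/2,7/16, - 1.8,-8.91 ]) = [ - 8.91, - 7,  -  6, - 5,- 5,-4, - 1.8, - 3/2,7/16, 4,  4, 5,6.49, 7,8.45]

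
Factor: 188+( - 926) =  - 2^1*3^2*41^1 = -  738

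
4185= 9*465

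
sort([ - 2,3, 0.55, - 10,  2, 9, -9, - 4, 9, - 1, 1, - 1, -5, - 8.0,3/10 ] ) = [-10, - 9,  -  8.0,  -  5, - 4 , - 2, - 1, - 1, 3/10,0.55, 1,  2, 3,9, 9]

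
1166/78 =14 + 37/39= 14.95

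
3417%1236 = 945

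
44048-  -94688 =138736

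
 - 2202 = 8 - 2210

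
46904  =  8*5863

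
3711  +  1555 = 5266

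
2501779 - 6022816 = -3521037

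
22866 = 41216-18350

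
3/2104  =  3/2104 = 0.00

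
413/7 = 59= 59.00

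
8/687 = 8/687  =  0.01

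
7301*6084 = 44419284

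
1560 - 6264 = -4704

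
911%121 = 64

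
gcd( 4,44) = 4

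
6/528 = 1/88 = 0.01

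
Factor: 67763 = 67763^1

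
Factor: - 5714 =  - 2^1*2857^1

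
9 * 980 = 8820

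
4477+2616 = 7093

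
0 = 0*886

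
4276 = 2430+1846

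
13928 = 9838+4090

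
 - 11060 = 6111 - 17171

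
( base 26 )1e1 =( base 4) 100101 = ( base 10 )1041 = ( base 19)2gf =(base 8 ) 2021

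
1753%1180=573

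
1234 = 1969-735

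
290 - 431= - 141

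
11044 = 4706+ 6338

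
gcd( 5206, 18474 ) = 2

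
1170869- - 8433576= 9604445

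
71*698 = 49558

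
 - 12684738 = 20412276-33097014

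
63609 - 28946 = 34663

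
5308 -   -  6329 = 11637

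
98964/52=24741/13 = 1903.15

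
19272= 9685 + 9587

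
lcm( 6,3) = 6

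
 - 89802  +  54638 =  - 35164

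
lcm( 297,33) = 297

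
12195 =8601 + 3594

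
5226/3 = 1742= 1742.00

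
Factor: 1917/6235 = 3^3*5^(-1)*29^( - 1 )*43^( - 1)*71^1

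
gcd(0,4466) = 4466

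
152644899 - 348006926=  - 195362027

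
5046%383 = 67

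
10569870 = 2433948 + 8135922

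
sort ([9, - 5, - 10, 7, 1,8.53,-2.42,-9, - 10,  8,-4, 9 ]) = [ - 10, - 10,-9, - 5, - 4, - 2.42, 1,  7,8 , 8.53,9,  9 ]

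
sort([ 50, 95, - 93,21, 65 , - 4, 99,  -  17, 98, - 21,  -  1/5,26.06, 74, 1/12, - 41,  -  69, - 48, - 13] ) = [ - 93, - 69, - 48, - 41,-21,- 17, - 13, - 4, -1/5,1/12,21, 26.06, 50,65, 74, 95, 98,  99 ]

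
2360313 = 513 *4601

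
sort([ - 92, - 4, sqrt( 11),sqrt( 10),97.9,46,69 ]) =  [ - 92, - 4,sqrt( 10), sqrt(11),  46, 69,97.9 ] 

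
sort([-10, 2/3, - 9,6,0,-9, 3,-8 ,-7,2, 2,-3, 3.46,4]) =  [-10 ,  -  9 , -9,  -  8 ,-7, - 3, 0, 2/3, 2, 2,3, 3.46,4, 6 ]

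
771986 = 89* 8674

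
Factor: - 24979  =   - 24979^1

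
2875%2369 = 506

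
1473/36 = 40 + 11/12 = 40.92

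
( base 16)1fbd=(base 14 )2d65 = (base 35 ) 6M5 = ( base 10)8125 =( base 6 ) 101341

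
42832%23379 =19453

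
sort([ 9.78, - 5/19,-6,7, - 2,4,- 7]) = [-7, - 6,-2,-5/19,4,7,  9.78 ]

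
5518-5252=266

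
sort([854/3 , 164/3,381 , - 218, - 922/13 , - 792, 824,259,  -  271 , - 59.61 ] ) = [  -  792,-271, -218 , - 922/13, - 59.61,164/3 , 259, 854/3, 381, 824]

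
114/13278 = 19/2213 = 0.01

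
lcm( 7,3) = 21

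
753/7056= 251/2352= 0.11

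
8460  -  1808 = 6652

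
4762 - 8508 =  - 3746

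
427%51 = 19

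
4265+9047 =13312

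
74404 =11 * 6764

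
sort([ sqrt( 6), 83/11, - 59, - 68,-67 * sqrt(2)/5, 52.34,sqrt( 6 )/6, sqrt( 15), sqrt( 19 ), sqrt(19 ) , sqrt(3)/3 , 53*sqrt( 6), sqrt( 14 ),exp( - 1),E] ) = [-68,- 59, - 67*sqrt( 2)/5,exp(- 1 ), sqrt( 6) /6,sqrt ( 3)/3, sqrt (6), E, sqrt ( 14),  sqrt( 15) , sqrt(19), sqrt( 19),  83/11,52.34,53 * sqrt( 6) ] 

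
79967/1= 79967  =  79967.00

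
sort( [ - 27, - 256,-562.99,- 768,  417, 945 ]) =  [ - 768, - 562.99, - 256, - 27, 417,  945]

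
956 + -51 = 905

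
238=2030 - 1792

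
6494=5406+1088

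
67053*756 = 50692068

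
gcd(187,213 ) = 1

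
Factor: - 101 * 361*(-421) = 19^2*101^1 * 421^1 = 15350081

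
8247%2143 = 1818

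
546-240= 306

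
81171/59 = 1375+46/59 = 1375.78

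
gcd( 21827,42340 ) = 73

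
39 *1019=39741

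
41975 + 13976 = 55951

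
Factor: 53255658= 2^1*3^1*29^1*421^1*727^1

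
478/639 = 478/639 = 0.75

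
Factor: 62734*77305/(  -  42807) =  - 2^1*3^( - 1) * 5^1* 7^1*19^( - 1)*751^ ( - 1) * 4481^1*  15461^1= -4849651870/42807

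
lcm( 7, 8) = 56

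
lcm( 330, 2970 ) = 2970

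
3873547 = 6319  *613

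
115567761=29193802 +86373959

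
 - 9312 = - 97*96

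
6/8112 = 1/1352 = 0.00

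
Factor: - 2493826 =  - 2^1 * 19^1*29^1*31^1* 73^1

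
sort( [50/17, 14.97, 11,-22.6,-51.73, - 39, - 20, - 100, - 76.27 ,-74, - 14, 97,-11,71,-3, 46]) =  [-100,-76.27,-74, - 51.73,-39,-22.6,-20 , - 14, - 11, - 3,50/17,11, 14.97, 46,71,97]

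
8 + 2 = 10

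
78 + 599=677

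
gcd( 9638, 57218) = 122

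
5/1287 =5/1287=   0.00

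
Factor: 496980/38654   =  2^1*3^2  *5^1*7^( - 1) = 90/7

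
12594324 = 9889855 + 2704469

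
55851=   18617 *3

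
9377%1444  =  713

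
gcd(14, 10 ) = 2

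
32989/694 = 47 + 371/694 =47.53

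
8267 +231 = 8498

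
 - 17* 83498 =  - 1419466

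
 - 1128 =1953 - 3081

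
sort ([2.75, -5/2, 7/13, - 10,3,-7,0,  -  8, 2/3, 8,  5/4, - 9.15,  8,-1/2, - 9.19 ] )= [ - 10, - 9.19, - 9.15, - 8, - 7, - 5/2, - 1/2, 0, 7/13,2/3, 5/4,2.75,  3, 8, 8]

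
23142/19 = 1218=1218.00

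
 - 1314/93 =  - 15+27/31 = - 14.13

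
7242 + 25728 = 32970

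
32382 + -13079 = 19303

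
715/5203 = 65/473 = 0.14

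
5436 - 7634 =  - 2198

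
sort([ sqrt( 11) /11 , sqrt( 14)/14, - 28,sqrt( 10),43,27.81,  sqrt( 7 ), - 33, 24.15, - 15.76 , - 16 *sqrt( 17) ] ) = [-16*sqrt ( 17 ),-33, -28 , - 15.76,sqrt ( 14 ) /14,sqrt( 11) /11,sqrt(7 ),sqrt (10),24.15, 27.81, 43 ]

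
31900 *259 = 8262100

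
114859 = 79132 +35727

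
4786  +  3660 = 8446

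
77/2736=77/2736 = 0.03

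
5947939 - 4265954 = 1681985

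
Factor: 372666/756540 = 2^( - 1 )* 3^( - 3)*5^( - 1)*7^1*19^1 = 133/270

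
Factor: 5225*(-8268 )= - 43200300 =- 2^2*3^1*5^2*11^1 * 13^1*19^1 * 53^1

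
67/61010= 67/61010= 0.00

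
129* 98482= 12704178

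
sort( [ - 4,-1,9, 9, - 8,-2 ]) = [ - 8,  -  4,-2,-1, 9, 9 ] 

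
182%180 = 2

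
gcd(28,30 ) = 2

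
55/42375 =11/8475 = 0.00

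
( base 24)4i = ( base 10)114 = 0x72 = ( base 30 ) 3o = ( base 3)11020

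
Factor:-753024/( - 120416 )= 444/71 =2^2*3^1*37^1* 71^(  -  1) 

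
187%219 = 187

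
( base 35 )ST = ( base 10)1009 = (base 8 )1761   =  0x3f1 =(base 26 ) 1CL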